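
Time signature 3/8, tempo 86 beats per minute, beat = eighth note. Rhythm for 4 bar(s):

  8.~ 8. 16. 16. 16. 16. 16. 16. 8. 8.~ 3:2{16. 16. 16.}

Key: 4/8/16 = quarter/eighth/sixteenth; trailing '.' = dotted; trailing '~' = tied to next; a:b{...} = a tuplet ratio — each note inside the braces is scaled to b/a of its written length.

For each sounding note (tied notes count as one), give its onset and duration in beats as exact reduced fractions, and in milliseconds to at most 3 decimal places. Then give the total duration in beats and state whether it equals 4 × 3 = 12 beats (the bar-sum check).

1) 0.0ms=0b +2093.023ms=3b
2) 2093.023ms=3b +523.256ms=3/4b
3) 2616.279ms=15/4b +523.256ms=3/4b
4) 3139.535ms=9/2b +523.256ms=3/4b
5) 3662.791ms=21/4b +523.256ms=3/4b
6) 4186.047ms=6b +523.256ms=3/4b
7) 4709.302ms=27/4b +523.256ms=3/4b
8) 5232.558ms=15/2b +1046.512ms=3/2b
9) 6279.07ms=9b +1395.349ms=2b
10) 7674.419ms=11b +348.837ms=1/2b
11) 8023.256ms=23/2b +348.837ms=1/2b
Σ=12b of 12 (86bpm 3/8) — PASS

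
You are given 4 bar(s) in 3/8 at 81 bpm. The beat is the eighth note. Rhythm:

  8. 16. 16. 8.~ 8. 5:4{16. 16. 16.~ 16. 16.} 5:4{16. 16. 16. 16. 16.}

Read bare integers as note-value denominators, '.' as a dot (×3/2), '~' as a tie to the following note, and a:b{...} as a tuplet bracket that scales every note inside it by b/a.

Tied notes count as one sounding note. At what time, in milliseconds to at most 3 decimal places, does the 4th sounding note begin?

1. 0.0ms @ 0 + 1111.111ms (3/2)
2. 1111.111ms @ 3/2 + 555.556ms (3/4)
3. 1666.667ms @ 9/4 + 555.556ms (3/4)
4. 2222.222ms @ 3 + 2222.222ms (3)
5. 4444.444ms @ 6 + 444.444ms (3/5)
6. 4888.889ms @ 33/5 + 444.444ms (3/5)
7. 5333.333ms @ 36/5 + 888.889ms (6/5)
8. 6222.222ms @ 42/5 + 444.444ms (3/5)
9. 6666.667ms @ 9 + 444.444ms (3/5)
10. 7111.111ms @ 48/5 + 444.444ms (3/5)
11. 7555.556ms @ 51/5 + 444.444ms (3/5)
12. 8000.0ms @ 54/5 + 444.444ms (3/5)
13. 8444.444ms @ 57/5 + 444.444ms (3/5)

note 4 onset = 3b = 2222.222ms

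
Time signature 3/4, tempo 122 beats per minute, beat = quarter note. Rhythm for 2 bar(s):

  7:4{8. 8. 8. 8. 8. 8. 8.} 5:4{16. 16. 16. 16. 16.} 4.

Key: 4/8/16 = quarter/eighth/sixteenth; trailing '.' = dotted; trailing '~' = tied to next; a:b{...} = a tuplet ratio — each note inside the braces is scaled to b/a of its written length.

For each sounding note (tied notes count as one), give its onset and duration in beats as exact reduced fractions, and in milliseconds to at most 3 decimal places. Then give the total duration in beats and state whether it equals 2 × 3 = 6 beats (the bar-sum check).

1) 0.0ms=0b +210.773ms=3/7b
2) 210.773ms=3/7b +210.773ms=3/7b
3) 421.546ms=6/7b +210.773ms=3/7b
4) 632.319ms=9/7b +210.773ms=3/7b
5) 843.091ms=12/7b +210.773ms=3/7b
6) 1053.864ms=15/7b +210.773ms=3/7b
7) 1264.637ms=18/7b +210.773ms=3/7b
8) 1475.41ms=3b +147.541ms=3/10b
9) 1622.951ms=33/10b +147.541ms=3/10b
10) 1770.492ms=18/5b +147.541ms=3/10b
11) 1918.033ms=39/10b +147.541ms=3/10b
12) 2065.574ms=21/5b +147.541ms=3/10b
13) 2213.115ms=9/2b +737.705ms=3/2b
Σ=6b of 6 (122bpm 3/4) — PASS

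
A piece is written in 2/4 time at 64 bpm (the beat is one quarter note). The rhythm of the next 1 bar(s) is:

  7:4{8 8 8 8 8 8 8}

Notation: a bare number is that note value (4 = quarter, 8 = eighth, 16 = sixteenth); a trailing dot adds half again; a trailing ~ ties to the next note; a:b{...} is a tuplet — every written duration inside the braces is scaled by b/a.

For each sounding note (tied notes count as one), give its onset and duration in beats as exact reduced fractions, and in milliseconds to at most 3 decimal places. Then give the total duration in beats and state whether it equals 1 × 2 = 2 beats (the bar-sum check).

1) 0.0ms=0b +267.857ms=2/7b
2) 267.857ms=2/7b +267.857ms=2/7b
3) 535.714ms=4/7b +267.857ms=2/7b
4) 803.571ms=6/7b +267.857ms=2/7b
5) 1071.429ms=8/7b +267.857ms=2/7b
6) 1339.286ms=10/7b +267.857ms=2/7b
7) 1607.143ms=12/7b +267.857ms=2/7b
Σ=2b of 2 (64bpm 2/4) — PASS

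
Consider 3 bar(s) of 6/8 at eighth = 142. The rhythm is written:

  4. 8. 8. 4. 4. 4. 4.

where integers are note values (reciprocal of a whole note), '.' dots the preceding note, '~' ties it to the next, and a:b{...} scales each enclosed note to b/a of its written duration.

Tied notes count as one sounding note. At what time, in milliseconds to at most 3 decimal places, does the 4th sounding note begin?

note 4 onset = 6b = 2535.211ms

1. 0.0ms @ 0 + 1267.606ms (3)
2. 1267.606ms @ 3 + 633.803ms (3/2)
3. 1901.408ms @ 9/2 + 633.803ms (3/2)
4. 2535.211ms @ 6 + 1267.606ms (3)
5. 3802.817ms @ 9 + 1267.606ms (3)
6. 5070.423ms @ 12 + 1267.606ms (3)
7. 6338.028ms @ 15 + 1267.606ms (3)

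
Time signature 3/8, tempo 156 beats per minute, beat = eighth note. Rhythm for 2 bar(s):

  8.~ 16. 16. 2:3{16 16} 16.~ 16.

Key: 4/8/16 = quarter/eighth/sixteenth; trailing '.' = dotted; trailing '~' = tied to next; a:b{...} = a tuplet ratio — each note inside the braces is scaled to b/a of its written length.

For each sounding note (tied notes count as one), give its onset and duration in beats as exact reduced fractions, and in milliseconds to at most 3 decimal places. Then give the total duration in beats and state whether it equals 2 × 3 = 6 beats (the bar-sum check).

1) 0.0ms=0b +865.385ms=9/4b
2) 865.385ms=9/4b +288.462ms=3/4b
3) 1153.846ms=3b +288.462ms=3/4b
4) 1442.308ms=15/4b +288.462ms=3/4b
5) 1730.769ms=9/2b +576.923ms=3/2b
Σ=6b of 6 (156bpm 3/8) — PASS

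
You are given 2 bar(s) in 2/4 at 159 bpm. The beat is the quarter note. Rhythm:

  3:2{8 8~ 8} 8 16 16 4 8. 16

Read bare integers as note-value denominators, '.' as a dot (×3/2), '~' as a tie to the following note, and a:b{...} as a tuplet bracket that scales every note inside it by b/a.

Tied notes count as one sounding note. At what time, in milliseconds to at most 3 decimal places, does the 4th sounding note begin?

note 4 onset = 3/2b = 566.038ms

1. 0.0ms @ 0 + 125.786ms (1/3)
2. 125.786ms @ 1/3 + 251.572ms (2/3)
3. 377.358ms @ 1 + 188.679ms (1/2)
4. 566.038ms @ 3/2 + 94.34ms (1/4)
5. 660.377ms @ 7/4 + 94.34ms (1/4)
6. 754.717ms @ 2 + 377.358ms (1)
7. 1132.075ms @ 3 + 283.019ms (3/4)
8. 1415.094ms @ 15/4 + 94.34ms (1/4)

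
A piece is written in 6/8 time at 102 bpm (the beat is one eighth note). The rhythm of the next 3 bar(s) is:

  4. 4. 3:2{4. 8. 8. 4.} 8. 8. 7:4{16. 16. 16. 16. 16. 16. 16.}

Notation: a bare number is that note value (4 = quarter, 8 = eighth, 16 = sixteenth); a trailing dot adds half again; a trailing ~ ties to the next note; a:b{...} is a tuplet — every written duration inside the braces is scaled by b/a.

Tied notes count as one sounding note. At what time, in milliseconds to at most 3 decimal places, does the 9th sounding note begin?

note 9 onset = 15b = 8823.529ms

1. 0.0ms @ 0 + 1764.706ms (3)
2. 1764.706ms @ 3 + 1764.706ms (3)
3. 3529.412ms @ 6 + 1176.471ms (2)
4. 4705.882ms @ 8 + 588.235ms (1)
5. 5294.118ms @ 9 + 588.235ms (1)
6. 5882.353ms @ 10 + 1176.471ms (2)
7. 7058.824ms @ 12 + 882.353ms (3/2)
8. 7941.176ms @ 27/2 + 882.353ms (3/2)
9. 8823.529ms @ 15 + 252.101ms (3/7)
10. 9075.63ms @ 108/7 + 252.101ms (3/7)
11. 9327.731ms @ 111/7 + 252.101ms (3/7)
12. 9579.832ms @ 114/7 + 252.101ms (3/7)
13. 9831.933ms @ 117/7 + 252.101ms (3/7)
14. 10084.034ms @ 120/7 + 252.101ms (3/7)
15. 10336.134ms @ 123/7 + 252.101ms (3/7)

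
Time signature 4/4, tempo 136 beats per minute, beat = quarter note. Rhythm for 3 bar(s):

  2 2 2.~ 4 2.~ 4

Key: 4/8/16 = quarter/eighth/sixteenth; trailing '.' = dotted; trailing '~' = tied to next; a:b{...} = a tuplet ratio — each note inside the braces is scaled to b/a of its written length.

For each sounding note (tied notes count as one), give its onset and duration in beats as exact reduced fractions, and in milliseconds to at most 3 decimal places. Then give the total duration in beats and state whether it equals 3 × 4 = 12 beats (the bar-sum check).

1) 0.0ms=0b +882.353ms=2b
2) 882.353ms=2b +882.353ms=2b
3) 1764.706ms=4b +1764.706ms=4b
4) 3529.412ms=8b +1764.706ms=4b
Σ=12b of 12 (136bpm 4/4) — PASS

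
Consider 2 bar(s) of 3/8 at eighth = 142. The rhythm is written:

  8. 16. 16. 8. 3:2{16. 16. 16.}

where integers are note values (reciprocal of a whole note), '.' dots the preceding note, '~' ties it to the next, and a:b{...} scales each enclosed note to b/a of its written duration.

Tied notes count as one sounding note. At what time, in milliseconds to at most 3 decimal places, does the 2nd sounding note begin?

1. 0.0ms @ 0 + 633.803ms (3/2)
2. 633.803ms @ 3/2 + 316.901ms (3/4)
3. 950.704ms @ 9/4 + 316.901ms (3/4)
4. 1267.606ms @ 3 + 633.803ms (3/2)
5. 1901.408ms @ 9/2 + 211.268ms (1/2)
6. 2112.676ms @ 5 + 211.268ms (1/2)
7. 2323.944ms @ 11/2 + 211.268ms (1/2)

note 2 onset = 3/2b = 633.803ms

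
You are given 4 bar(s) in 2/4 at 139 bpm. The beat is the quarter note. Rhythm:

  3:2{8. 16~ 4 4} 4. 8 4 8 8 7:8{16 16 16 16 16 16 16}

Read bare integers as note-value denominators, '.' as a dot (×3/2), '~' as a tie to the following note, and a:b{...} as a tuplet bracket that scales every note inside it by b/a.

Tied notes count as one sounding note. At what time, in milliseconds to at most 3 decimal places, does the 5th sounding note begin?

1. 0.0ms @ 0 + 215.827ms (1/2)
2. 215.827ms @ 1/2 + 359.712ms (5/6)
3. 575.54ms @ 4/3 + 287.77ms (2/3)
4. 863.309ms @ 2 + 647.482ms (3/2)
5. 1510.791ms @ 7/2 + 215.827ms (1/2)
6. 1726.619ms @ 4 + 431.655ms (1)
7. 2158.273ms @ 5 + 215.827ms (1/2)
8. 2374.101ms @ 11/2 + 215.827ms (1/2)
9. 2589.928ms @ 6 + 123.33ms (2/7)
10. 2713.258ms @ 44/7 + 123.33ms (2/7)
11. 2836.588ms @ 46/7 + 123.33ms (2/7)
12. 2959.918ms @ 48/7 + 123.33ms (2/7)
13. 3083.248ms @ 50/7 + 123.33ms (2/7)
14. 3206.578ms @ 52/7 + 123.33ms (2/7)
15. 3329.908ms @ 54/7 + 123.33ms (2/7)

note 5 onset = 7/2b = 1510.791ms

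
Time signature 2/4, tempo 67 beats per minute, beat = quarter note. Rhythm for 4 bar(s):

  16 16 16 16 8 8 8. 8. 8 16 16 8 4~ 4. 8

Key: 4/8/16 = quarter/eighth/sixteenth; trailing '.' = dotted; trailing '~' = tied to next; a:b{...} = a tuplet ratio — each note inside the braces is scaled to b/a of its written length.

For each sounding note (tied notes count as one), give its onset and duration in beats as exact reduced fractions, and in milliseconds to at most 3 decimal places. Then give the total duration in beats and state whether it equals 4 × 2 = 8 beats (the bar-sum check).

1) 0.0ms=0b +223.881ms=1/4b
2) 223.881ms=1/4b +223.881ms=1/4b
3) 447.761ms=1/2b +223.881ms=1/4b
4) 671.642ms=3/4b +223.881ms=1/4b
5) 895.522ms=1b +447.761ms=1/2b
6) 1343.284ms=3/2b +447.761ms=1/2b
7) 1791.045ms=2b +671.642ms=3/4b
8) 2462.687ms=11/4b +671.642ms=3/4b
9) 3134.328ms=7/2b +447.761ms=1/2b
10) 3582.09ms=4b +223.881ms=1/4b
11) 3805.97ms=17/4b +223.881ms=1/4b
12) 4029.851ms=9/2b +447.761ms=1/2b
13) 4477.612ms=5b +2238.806ms=5/2b
14) 6716.418ms=15/2b +447.761ms=1/2b
Σ=8b of 8 (67bpm 2/4) — PASS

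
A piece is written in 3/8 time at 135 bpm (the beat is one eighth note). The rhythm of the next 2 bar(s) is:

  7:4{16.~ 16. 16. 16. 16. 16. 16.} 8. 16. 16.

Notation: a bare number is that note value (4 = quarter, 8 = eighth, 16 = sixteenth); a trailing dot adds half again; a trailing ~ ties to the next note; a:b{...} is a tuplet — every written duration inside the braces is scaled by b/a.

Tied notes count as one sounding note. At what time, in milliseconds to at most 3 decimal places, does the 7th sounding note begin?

1. 0.0ms @ 0 + 380.952ms (6/7)
2. 380.952ms @ 6/7 + 190.476ms (3/7)
3. 571.429ms @ 9/7 + 190.476ms (3/7)
4. 761.905ms @ 12/7 + 190.476ms (3/7)
5. 952.381ms @ 15/7 + 190.476ms (3/7)
6. 1142.857ms @ 18/7 + 190.476ms (3/7)
7. 1333.333ms @ 3 + 666.667ms (3/2)
8. 2000.0ms @ 9/2 + 333.333ms (3/4)
9. 2333.333ms @ 21/4 + 333.333ms (3/4)

note 7 onset = 3b = 1333.333ms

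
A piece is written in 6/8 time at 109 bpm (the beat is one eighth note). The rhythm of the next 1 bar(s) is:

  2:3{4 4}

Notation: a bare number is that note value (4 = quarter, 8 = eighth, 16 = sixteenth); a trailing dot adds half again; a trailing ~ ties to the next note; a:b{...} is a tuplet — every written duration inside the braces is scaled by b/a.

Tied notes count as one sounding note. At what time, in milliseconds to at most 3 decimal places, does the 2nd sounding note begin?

1. 0.0ms @ 0 + 1651.376ms (3)
2. 1651.376ms @ 3 + 1651.376ms (3)

note 2 onset = 3b = 1651.376ms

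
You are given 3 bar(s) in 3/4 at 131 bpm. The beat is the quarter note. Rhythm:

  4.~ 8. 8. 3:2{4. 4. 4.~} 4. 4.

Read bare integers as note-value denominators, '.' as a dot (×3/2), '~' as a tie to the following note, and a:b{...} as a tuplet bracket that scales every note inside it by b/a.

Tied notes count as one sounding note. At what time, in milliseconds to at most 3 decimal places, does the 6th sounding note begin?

note 6 onset = 15/2b = 3435.115ms

1. 0.0ms @ 0 + 1030.534ms (9/4)
2. 1030.534ms @ 9/4 + 343.511ms (3/4)
3. 1374.046ms @ 3 + 458.015ms (1)
4. 1832.061ms @ 4 + 458.015ms (1)
5. 2290.076ms @ 5 + 1145.038ms (5/2)
6. 3435.115ms @ 15/2 + 687.023ms (3/2)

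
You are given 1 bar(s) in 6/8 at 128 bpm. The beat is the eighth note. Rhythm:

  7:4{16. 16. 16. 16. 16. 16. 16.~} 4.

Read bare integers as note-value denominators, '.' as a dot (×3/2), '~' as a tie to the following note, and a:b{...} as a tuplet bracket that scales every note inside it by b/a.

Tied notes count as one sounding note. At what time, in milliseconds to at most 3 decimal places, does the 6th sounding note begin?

note 6 onset = 15/7b = 1004.464ms

1. 0.0ms @ 0 + 200.893ms (3/7)
2. 200.893ms @ 3/7 + 200.893ms (3/7)
3. 401.786ms @ 6/7 + 200.893ms (3/7)
4. 602.679ms @ 9/7 + 200.893ms (3/7)
5. 803.571ms @ 12/7 + 200.893ms (3/7)
6. 1004.464ms @ 15/7 + 200.893ms (3/7)
7. 1205.357ms @ 18/7 + 1607.143ms (24/7)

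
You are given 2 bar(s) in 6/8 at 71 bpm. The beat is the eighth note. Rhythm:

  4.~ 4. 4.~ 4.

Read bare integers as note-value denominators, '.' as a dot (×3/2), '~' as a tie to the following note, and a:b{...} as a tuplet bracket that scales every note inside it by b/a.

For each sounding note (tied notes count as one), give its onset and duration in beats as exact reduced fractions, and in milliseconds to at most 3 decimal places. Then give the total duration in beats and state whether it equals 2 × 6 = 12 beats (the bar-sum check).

1) 0.0ms=0b +5070.423ms=6b
2) 5070.423ms=6b +5070.423ms=6b
Σ=12b of 12 (71bpm 6/8) — PASS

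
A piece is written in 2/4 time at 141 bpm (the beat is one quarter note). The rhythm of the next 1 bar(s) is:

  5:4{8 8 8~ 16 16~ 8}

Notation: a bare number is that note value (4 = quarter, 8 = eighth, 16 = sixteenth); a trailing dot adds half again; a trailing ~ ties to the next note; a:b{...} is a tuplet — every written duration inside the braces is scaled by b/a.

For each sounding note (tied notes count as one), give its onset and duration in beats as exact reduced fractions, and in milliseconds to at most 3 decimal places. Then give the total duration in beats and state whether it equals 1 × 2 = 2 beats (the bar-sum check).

1) 0.0ms=0b +170.213ms=2/5b
2) 170.213ms=2/5b +170.213ms=2/5b
3) 340.426ms=4/5b +255.319ms=3/5b
4) 595.745ms=7/5b +255.319ms=3/5b
Σ=2b of 2 (141bpm 2/4) — PASS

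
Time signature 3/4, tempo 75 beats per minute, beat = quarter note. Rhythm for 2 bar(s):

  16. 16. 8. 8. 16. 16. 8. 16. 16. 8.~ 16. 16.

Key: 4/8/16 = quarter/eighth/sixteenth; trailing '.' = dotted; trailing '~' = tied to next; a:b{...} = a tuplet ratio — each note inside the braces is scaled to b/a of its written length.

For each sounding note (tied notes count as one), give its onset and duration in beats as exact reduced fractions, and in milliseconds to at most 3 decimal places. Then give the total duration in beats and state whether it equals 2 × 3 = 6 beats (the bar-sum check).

1) 0.0ms=0b +300.0ms=3/8b
2) 300.0ms=3/8b +300.0ms=3/8b
3) 600.0ms=3/4b +600.0ms=3/4b
4) 1200.0ms=3/2b +600.0ms=3/4b
5) 1800.0ms=9/4b +300.0ms=3/8b
6) 2100.0ms=21/8b +300.0ms=3/8b
7) 2400.0ms=3b +600.0ms=3/4b
8) 3000.0ms=15/4b +300.0ms=3/8b
9) 3300.0ms=33/8b +300.0ms=3/8b
10) 3600.0ms=9/2b +900.0ms=9/8b
11) 4500.0ms=45/8b +300.0ms=3/8b
Σ=6b of 6 (75bpm 3/4) — PASS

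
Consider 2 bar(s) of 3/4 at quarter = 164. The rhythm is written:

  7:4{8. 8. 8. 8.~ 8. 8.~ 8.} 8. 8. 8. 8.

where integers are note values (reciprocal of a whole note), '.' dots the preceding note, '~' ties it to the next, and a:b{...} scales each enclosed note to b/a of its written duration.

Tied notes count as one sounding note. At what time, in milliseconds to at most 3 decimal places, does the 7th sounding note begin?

note 7 onset = 15/4b = 1371.951ms

1. 0.0ms @ 0 + 156.794ms (3/7)
2. 156.794ms @ 3/7 + 156.794ms (3/7)
3. 313.589ms @ 6/7 + 156.794ms (3/7)
4. 470.383ms @ 9/7 + 313.589ms (6/7)
5. 783.972ms @ 15/7 + 313.589ms (6/7)
6. 1097.561ms @ 3 + 274.39ms (3/4)
7. 1371.951ms @ 15/4 + 274.39ms (3/4)
8. 1646.341ms @ 9/2 + 274.39ms (3/4)
9. 1920.732ms @ 21/4 + 274.39ms (3/4)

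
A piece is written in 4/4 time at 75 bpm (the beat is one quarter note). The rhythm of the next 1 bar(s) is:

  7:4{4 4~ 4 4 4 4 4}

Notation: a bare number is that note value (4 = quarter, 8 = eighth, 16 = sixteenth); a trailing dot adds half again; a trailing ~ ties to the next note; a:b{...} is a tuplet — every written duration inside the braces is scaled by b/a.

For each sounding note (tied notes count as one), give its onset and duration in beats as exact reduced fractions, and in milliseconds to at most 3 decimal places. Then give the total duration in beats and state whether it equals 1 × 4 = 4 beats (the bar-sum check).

1) 0.0ms=0b +457.143ms=4/7b
2) 457.143ms=4/7b +914.286ms=8/7b
3) 1371.429ms=12/7b +457.143ms=4/7b
4) 1828.571ms=16/7b +457.143ms=4/7b
5) 2285.714ms=20/7b +457.143ms=4/7b
6) 2742.857ms=24/7b +457.143ms=4/7b
Σ=4b of 4 (75bpm 4/4) — PASS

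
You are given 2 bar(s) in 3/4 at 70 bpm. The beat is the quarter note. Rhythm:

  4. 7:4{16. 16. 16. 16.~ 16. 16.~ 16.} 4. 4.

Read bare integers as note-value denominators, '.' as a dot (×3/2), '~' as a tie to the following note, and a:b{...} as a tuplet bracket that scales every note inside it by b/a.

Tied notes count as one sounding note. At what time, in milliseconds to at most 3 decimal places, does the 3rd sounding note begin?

note 3 onset = 12/7b = 1469.388ms

1. 0.0ms @ 0 + 1285.714ms (3/2)
2. 1285.714ms @ 3/2 + 183.673ms (3/14)
3. 1469.388ms @ 12/7 + 183.673ms (3/14)
4. 1653.061ms @ 27/14 + 183.673ms (3/14)
5. 1836.735ms @ 15/7 + 367.347ms (3/7)
6. 2204.082ms @ 18/7 + 367.347ms (3/7)
7. 2571.429ms @ 3 + 1285.714ms (3/2)
8. 3857.143ms @ 9/2 + 1285.714ms (3/2)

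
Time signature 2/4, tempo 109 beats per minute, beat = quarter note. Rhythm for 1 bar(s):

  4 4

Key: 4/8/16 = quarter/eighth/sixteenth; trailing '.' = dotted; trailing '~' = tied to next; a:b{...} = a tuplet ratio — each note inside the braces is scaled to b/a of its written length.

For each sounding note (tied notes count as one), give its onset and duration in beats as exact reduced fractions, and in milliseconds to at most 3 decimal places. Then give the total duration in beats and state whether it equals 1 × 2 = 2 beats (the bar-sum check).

1) 0.0ms=0b +550.459ms=1b
2) 550.459ms=1b +550.459ms=1b
Σ=2b of 2 (109bpm 2/4) — PASS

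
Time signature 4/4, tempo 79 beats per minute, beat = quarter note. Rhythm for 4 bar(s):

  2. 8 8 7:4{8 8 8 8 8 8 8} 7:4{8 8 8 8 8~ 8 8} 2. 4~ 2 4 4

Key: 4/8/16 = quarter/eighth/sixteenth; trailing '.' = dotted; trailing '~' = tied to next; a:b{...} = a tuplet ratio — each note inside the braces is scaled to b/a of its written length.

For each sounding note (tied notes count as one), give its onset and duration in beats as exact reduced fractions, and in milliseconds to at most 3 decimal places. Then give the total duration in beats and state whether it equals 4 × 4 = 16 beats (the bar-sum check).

1) 0.0ms=0b +2278.481ms=3b
2) 2278.481ms=3b +379.747ms=1/2b
3) 2658.228ms=7/2b +379.747ms=1/2b
4) 3037.975ms=4b +216.998ms=2/7b
5) 3254.973ms=30/7b +216.998ms=2/7b
6) 3471.971ms=32/7b +216.998ms=2/7b
7) 3688.969ms=34/7b +216.998ms=2/7b
8) 3905.967ms=36/7b +216.998ms=2/7b
9) 4122.966ms=38/7b +216.998ms=2/7b
10) 4339.964ms=40/7b +216.998ms=2/7b
11) 4556.962ms=6b +216.998ms=2/7b
12) 4773.96ms=44/7b +216.998ms=2/7b
13) 4990.958ms=46/7b +216.998ms=2/7b
14) 5207.957ms=48/7b +216.998ms=2/7b
15) 5424.955ms=50/7b +433.996ms=4/7b
16) 5858.951ms=54/7b +216.998ms=2/7b
17) 6075.949ms=8b +2278.481ms=3b
18) 8354.43ms=11b +2278.481ms=3b
19) 10632.911ms=14b +759.494ms=1b
20) 11392.405ms=15b +759.494ms=1b
Σ=16b of 16 (79bpm 4/4) — PASS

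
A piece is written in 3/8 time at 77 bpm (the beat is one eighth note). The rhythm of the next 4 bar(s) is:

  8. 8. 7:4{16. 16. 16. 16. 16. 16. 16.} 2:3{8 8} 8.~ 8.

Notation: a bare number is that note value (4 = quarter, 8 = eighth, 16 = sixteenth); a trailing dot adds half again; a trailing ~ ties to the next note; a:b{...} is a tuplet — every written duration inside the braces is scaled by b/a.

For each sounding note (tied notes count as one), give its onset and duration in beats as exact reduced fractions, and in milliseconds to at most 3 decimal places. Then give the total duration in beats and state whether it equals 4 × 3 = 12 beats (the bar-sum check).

1) 0.0ms=0b +1168.831ms=3/2b
2) 1168.831ms=3/2b +1168.831ms=3/2b
3) 2337.662ms=3b +333.952ms=3/7b
4) 2671.614ms=24/7b +333.952ms=3/7b
5) 3005.566ms=27/7b +333.952ms=3/7b
6) 3339.518ms=30/7b +333.952ms=3/7b
7) 3673.469ms=33/7b +333.952ms=3/7b
8) 4007.421ms=36/7b +333.952ms=3/7b
9) 4341.373ms=39/7b +333.952ms=3/7b
10) 4675.325ms=6b +1168.831ms=3/2b
11) 5844.156ms=15/2b +1168.831ms=3/2b
12) 7012.987ms=9b +2337.662ms=3b
Σ=12b of 12 (77bpm 3/8) — PASS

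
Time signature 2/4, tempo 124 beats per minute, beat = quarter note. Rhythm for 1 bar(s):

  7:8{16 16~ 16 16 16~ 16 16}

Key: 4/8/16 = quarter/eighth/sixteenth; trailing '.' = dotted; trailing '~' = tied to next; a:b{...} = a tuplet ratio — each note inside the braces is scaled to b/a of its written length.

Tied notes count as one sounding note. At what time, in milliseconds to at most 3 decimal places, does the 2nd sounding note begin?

1. 0.0ms @ 0 + 138.249ms (2/7)
2. 138.249ms @ 2/7 + 276.498ms (4/7)
3. 414.747ms @ 6/7 + 138.249ms (2/7)
4. 552.995ms @ 8/7 + 276.498ms (4/7)
5. 829.493ms @ 12/7 + 138.249ms (2/7)

note 2 onset = 2/7b = 138.249ms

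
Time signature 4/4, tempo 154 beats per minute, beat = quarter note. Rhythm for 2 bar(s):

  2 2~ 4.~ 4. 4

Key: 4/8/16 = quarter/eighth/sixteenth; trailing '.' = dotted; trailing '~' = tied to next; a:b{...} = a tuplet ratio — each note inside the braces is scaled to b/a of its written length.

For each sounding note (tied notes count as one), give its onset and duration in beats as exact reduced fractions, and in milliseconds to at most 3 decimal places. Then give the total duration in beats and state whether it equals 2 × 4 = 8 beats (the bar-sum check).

1) 0.0ms=0b +779.221ms=2b
2) 779.221ms=2b +1948.052ms=5b
3) 2727.273ms=7b +389.61ms=1b
Σ=8b of 8 (154bpm 4/4) — PASS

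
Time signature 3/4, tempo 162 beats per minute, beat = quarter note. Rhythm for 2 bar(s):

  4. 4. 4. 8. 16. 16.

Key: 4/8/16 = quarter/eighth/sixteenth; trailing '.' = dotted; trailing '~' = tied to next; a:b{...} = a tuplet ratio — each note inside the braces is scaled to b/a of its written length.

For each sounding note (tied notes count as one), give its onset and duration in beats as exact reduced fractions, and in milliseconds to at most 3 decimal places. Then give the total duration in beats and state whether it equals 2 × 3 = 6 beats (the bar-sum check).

1) 0.0ms=0b +555.556ms=3/2b
2) 555.556ms=3/2b +555.556ms=3/2b
3) 1111.111ms=3b +555.556ms=3/2b
4) 1666.667ms=9/2b +277.778ms=3/4b
5) 1944.444ms=21/4b +138.889ms=3/8b
6) 2083.333ms=45/8b +138.889ms=3/8b
Σ=6b of 6 (162bpm 3/4) — PASS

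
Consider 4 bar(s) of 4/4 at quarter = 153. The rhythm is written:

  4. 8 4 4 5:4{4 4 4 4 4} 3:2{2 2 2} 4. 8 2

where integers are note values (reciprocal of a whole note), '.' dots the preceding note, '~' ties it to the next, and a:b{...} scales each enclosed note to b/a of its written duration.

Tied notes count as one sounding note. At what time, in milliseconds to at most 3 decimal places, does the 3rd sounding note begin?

1. 0.0ms @ 0 + 588.235ms (3/2)
2. 588.235ms @ 3/2 + 196.078ms (1/2)
3. 784.314ms @ 2 + 392.157ms (1)
4. 1176.471ms @ 3 + 392.157ms (1)
5. 1568.627ms @ 4 + 313.725ms (4/5)
6. 1882.353ms @ 24/5 + 313.725ms (4/5)
7. 2196.078ms @ 28/5 + 313.725ms (4/5)
8. 2509.804ms @ 32/5 + 313.725ms (4/5)
9. 2823.529ms @ 36/5 + 313.725ms (4/5)
10. 3137.255ms @ 8 + 522.876ms (4/3)
11. 3660.131ms @ 28/3 + 522.876ms (4/3)
12. 4183.007ms @ 32/3 + 522.876ms (4/3)
13. 4705.882ms @ 12 + 588.235ms (3/2)
14. 5294.118ms @ 27/2 + 196.078ms (1/2)
15. 5490.196ms @ 14 + 784.314ms (2)

note 3 onset = 2b = 784.314ms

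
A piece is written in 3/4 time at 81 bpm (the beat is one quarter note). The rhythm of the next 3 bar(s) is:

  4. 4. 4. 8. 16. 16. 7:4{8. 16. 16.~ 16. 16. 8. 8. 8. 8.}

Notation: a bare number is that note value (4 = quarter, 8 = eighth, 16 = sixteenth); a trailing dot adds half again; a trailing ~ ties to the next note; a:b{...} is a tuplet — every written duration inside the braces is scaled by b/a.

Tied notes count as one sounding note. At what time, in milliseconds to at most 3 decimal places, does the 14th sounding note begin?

1. 0.0ms @ 0 + 1111.111ms (3/2)
2. 1111.111ms @ 3/2 + 1111.111ms (3/2)
3. 2222.222ms @ 3 + 1111.111ms (3/2)
4. 3333.333ms @ 9/2 + 555.556ms (3/4)
5. 3888.889ms @ 21/4 + 277.778ms (3/8)
6. 4166.667ms @ 45/8 + 277.778ms (3/8)
7. 4444.444ms @ 6 + 317.46ms (3/7)
8. 4761.905ms @ 45/7 + 158.73ms (3/14)
9. 4920.635ms @ 93/14 + 317.46ms (3/7)
10. 5238.095ms @ 99/14 + 158.73ms (3/14)
11. 5396.825ms @ 51/7 + 317.46ms (3/7)
12. 5714.286ms @ 54/7 + 317.46ms (3/7)
13. 6031.746ms @ 57/7 + 317.46ms (3/7)
14. 6349.206ms @ 60/7 + 317.46ms (3/7)

note 14 onset = 60/7b = 6349.206ms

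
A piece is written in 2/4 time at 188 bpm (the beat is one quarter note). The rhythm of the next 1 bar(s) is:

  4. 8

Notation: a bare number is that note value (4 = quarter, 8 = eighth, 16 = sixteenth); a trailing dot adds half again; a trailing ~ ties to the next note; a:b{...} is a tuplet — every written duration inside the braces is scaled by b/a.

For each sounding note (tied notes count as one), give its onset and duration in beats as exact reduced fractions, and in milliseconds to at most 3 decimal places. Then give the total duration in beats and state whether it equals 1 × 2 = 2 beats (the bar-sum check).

1) 0.0ms=0b +478.723ms=3/2b
2) 478.723ms=3/2b +159.574ms=1/2b
Σ=2b of 2 (188bpm 2/4) — PASS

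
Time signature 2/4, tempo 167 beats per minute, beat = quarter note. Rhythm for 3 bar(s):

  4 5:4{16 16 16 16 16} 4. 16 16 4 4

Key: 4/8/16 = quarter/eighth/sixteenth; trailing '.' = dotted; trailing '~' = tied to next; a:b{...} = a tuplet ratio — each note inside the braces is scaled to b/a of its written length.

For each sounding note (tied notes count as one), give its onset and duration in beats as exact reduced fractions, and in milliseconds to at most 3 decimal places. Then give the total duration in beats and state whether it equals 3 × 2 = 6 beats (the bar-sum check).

1) 0.0ms=0b +359.281ms=1b
2) 359.281ms=1b +71.856ms=1/5b
3) 431.138ms=6/5b +71.856ms=1/5b
4) 502.994ms=7/5b +71.856ms=1/5b
5) 574.85ms=8/5b +71.856ms=1/5b
6) 646.707ms=9/5b +71.856ms=1/5b
7) 718.563ms=2b +538.922ms=3/2b
8) 1257.485ms=7/2b +89.82ms=1/4b
9) 1347.305ms=15/4b +89.82ms=1/4b
10) 1437.126ms=4b +359.281ms=1b
11) 1796.407ms=5b +359.281ms=1b
Σ=6b of 6 (167bpm 2/4) — PASS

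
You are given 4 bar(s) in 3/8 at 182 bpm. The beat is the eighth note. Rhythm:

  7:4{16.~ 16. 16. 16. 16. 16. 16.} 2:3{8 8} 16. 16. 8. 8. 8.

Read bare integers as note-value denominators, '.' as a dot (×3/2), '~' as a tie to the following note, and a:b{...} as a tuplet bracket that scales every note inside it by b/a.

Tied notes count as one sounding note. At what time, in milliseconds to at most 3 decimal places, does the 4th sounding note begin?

note 4 onset = 12/7b = 565.149ms

1. 0.0ms @ 0 + 282.575ms (6/7)
2. 282.575ms @ 6/7 + 141.287ms (3/7)
3. 423.862ms @ 9/7 + 141.287ms (3/7)
4. 565.149ms @ 12/7 + 141.287ms (3/7)
5. 706.436ms @ 15/7 + 141.287ms (3/7)
6. 847.724ms @ 18/7 + 141.287ms (3/7)
7. 989.011ms @ 3 + 494.505ms (3/2)
8. 1483.516ms @ 9/2 + 494.505ms (3/2)
9. 1978.022ms @ 6 + 247.253ms (3/4)
10. 2225.275ms @ 27/4 + 247.253ms (3/4)
11. 2472.527ms @ 15/2 + 494.505ms (3/2)
12. 2967.033ms @ 9 + 494.505ms (3/2)
13. 3461.538ms @ 21/2 + 494.505ms (3/2)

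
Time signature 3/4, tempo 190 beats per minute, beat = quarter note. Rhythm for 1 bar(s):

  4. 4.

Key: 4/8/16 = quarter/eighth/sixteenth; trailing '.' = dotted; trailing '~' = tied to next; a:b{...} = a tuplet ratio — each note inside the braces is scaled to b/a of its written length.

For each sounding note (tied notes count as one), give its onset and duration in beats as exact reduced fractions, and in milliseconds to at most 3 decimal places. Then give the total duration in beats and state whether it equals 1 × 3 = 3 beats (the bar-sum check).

1) 0.0ms=0b +473.684ms=3/2b
2) 473.684ms=3/2b +473.684ms=3/2b
Σ=3b of 3 (190bpm 3/4) — PASS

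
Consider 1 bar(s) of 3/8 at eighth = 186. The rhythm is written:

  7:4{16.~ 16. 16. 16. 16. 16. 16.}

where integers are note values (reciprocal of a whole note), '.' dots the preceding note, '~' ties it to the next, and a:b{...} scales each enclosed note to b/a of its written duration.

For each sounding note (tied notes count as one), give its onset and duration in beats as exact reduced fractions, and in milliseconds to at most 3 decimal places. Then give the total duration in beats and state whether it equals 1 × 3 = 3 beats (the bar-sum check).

1) 0.0ms=0b +276.498ms=6/7b
2) 276.498ms=6/7b +138.249ms=3/7b
3) 414.747ms=9/7b +138.249ms=3/7b
4) 552.995ms=12/7b +138.249ms=3/7b
5) 691.244ms=15/7b +138.249ms=3/7b
6) 829.493ms=18/7b +138.249ms=3/7b
Σ=3b of 3 (186bpm 3/8) — PASS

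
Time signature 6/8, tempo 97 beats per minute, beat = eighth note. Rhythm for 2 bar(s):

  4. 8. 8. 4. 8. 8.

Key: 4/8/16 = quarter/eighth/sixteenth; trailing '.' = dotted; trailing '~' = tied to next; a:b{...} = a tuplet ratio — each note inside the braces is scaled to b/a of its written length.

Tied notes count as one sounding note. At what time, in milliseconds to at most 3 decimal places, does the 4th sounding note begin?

note 4 onset = 6b = 3711.34ms

1. 0.0ms @ 0 + 1855.67ms (3)
2. 1855.67ms @ 3 + 927.835ms (3/2)
3. 2783.505ms @ 9/2 + 927.835ms (3/2)
4. 3711.34ms @ 6 + 1855.67ms (3)
5. 5567.01ms @ 9 + 927.835ms (3/2)
6. 6494.845ms @ 21/2 + 927.835ms (3/2)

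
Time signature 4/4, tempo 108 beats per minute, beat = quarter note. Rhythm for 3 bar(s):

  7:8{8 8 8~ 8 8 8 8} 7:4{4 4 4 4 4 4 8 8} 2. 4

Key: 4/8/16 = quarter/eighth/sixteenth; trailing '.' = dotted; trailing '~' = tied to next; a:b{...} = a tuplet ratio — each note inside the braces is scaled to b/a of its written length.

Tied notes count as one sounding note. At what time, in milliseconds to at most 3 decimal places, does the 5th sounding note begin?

note 5 onset = 20/7b = 1587.302ms

1. 0.0ms @ 0 + 317.46ms (4/7)
2. 317.46ms @ 4/7 + 317.46ms (4/7)
3. 634.921ms @ 8/7 + 634.921ms (8/7)
4. 1269.841ms @ 16/7 + 317.46ms (4/7)
5. 1587.302ms @ 20/7 + 317.46ms (4/7)
6. 1904.762ms @ 24/7 + 317.46ms (4/7)
7. 2222.222ms @ 4 + 317.46ms (4/7)
8. 2539.683ms @ 32/7 + 317.46ms (4/7)
9. 2857.143ms @ 36/7 + 317.46ms (4/7)
10. 3174.603ms @ 40/7 + 317.46ms (4/7)
11. 3492.063ms @ 44/7 + 317.46ms (4/7)
12. 3809.524ms @ 48/7 + 317.46ms (4/7)
13. 4126.984ms @ 52/7 + 158.73ms (2/7)
14. 4285.714ms @ 54/7 + 158.73ms (2/7)
15. 4444.444ms @ 8 + 1666.667ms (3)
16. 6111.111ms @ 11 + 555.556ms (1)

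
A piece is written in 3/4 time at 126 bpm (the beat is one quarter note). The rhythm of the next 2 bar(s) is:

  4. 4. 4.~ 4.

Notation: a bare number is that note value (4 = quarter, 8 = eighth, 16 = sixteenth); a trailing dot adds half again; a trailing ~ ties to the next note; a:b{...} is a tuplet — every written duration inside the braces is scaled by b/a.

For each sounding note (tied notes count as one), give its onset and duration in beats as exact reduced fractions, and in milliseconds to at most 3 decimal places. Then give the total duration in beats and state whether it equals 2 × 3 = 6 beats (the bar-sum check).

1) 0.0ms=0b +714.286ms=3/2b
2) 714.286ms=3/2b +714.286ms=3/2b
3) 1428.571ms=3b +1428.571ms=3b
Σ=6b of 6 (126bpm 3/4) — PASS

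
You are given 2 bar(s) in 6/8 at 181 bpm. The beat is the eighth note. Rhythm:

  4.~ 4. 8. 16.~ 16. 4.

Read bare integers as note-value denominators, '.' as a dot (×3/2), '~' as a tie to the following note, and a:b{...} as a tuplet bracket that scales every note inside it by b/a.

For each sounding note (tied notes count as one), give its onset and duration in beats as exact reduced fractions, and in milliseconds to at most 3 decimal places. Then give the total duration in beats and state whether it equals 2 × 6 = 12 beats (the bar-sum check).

1) 0.0ms=0b +1988.95ms=6b
2) 1988.95ms=6b +497.238ms=3/2b
3) 2486.188ms=15/2b +497.238ms=3/2b
4) 2983.425ms=9b +994.475ms=3b
Σ=12b of 12 (181bpm 6/8) — PASS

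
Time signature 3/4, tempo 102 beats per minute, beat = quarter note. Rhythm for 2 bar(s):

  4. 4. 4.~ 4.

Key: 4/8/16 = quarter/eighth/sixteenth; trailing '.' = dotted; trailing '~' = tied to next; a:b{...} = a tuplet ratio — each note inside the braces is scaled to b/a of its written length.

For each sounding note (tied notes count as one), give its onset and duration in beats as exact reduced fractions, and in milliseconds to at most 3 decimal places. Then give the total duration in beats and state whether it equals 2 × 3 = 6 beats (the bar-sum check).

1) 0.0ms=0b +882.353ms=3/2b
2) 882.353ms=3/2b +882.353ms=3/2b
3) 1764.706ms=3b +1764.706ms=3b
Σ=6b of 6 (102bpm 3/4) — PASS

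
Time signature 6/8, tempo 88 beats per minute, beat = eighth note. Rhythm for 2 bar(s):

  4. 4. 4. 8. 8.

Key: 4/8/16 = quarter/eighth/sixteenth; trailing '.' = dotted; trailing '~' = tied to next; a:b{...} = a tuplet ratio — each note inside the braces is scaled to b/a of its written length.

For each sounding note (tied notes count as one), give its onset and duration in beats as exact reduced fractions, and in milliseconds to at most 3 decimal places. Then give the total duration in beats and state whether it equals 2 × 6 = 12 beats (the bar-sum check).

1) 0.0ms=0b +2045.455ms=3b
2) 2045.455ms=3b +2045.455ms=3b
3) 4090.909ms=6b +2045.455ms=3b
4) 6136.364ms=9b +1022.727ms=3/2b
5) 7159.091ms=21/2b +1022.727ms=3/2b
Σ=12b of 12 (88bpm 6/8) — PASS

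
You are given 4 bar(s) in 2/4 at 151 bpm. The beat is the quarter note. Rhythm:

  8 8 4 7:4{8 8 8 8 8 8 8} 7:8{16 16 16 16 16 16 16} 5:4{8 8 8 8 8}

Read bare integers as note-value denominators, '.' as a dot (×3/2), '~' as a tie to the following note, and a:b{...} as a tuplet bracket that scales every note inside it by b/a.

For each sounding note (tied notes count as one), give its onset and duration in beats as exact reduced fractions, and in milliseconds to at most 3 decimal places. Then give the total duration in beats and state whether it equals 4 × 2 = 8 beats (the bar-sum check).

1) 0.0ms=0b +198.675ms=1/2b
2) 198.675ms=1/2b +198.675ms=1/2b
3) 397.351ms=1b +397.351ms=1b
4) 794.702ms=2b +113.529ms=2/7b
5) 908.231ms=16/7b +113.529ms=2/7b
6) 1021.76ms=18/7b +113.529ms=2/7b
7) 1135.289ms=20/7b +113.529ms=2/7b
8) 1248.817ms=22/7b +113.529ms=2/7b
9) 1362.346ms=24/7b +113.529ms=2/7b
10) 1475.875ms=26/7b +113.529ms=2/7b
11) 1589.404ms=4b +113.529ms=2/7b
12) 1702.933ms=30/7b +113.529ms=2/7b
13) 1816.462ms=32/7b +113.529ms=2/7b
14) 1929.991ms=34/7b +113.529ms=2/7b
15) 2043.519ms=36/7b +113.529ms=2/7b
16) 2157.048ms=38/7b +113.529ms=2/7b
17) 2270.577ms=40/7b +113.529ms=2/7b
18) 2384.106ms=6b +158.94ms=2/5b
19) 2543.046ms=32/5b +158.94ms=2/5b
20) 2701.987ms=34/5b +158.94ms=2/5b
21) 2860.927ms=36/5b +158.94ms=2/5b
22) 3019.868ms=38/5b +158.94ms=2/5b
Σ=8b of 8 (151bpm 2/4) — PASS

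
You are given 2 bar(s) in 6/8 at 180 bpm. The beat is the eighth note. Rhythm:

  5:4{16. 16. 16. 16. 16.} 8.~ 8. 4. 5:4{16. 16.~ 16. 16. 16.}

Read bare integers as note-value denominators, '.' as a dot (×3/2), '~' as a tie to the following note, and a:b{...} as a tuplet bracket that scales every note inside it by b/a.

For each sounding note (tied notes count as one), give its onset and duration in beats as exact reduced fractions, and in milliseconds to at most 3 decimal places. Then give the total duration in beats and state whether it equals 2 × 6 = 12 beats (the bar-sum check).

1) 0.0ms=0b +200.0ms=3/5b
2) 200.0ms=3/5b +200.0ms=3/5b
3) 400.0ms=6/5b +200.0ms=3/5b
4) 600.0ms=9/5b +200.0ms=3/5b
5) 800.0ms=12/5b +200.0ms=3/5b
6) 1000.0ms=3b +1000.0ms=3b
7) 2000.0ms=6b +1000.0ms=3b
8) 3000.0ms=9b +200.0ms=3/5b
9) 3200.0ms=48/5b +400.0ms=6/5b
10) 3600.0ms=54/5b +200.0ms=3/5b
11) 3800.0ms=57/5b +200.0ms=3/5b
Σ=12b of 12 (180bpm 6/8) — PASS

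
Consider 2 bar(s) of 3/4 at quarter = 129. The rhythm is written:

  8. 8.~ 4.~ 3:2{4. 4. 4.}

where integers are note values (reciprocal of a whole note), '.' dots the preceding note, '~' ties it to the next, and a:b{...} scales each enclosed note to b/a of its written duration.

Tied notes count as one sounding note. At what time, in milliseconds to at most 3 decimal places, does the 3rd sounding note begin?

1. 0.0ms @ 0 + 348.837ms (3/4)
2. 348.837ms @ 3/4 + 1511.628ms (13/4)
3. 1860.465ms @ 4 + 465.116ms (1)
4. 2325.581ms @ 5 + 465.116ms (1)

note 3 onset = 4b = 1860.465ms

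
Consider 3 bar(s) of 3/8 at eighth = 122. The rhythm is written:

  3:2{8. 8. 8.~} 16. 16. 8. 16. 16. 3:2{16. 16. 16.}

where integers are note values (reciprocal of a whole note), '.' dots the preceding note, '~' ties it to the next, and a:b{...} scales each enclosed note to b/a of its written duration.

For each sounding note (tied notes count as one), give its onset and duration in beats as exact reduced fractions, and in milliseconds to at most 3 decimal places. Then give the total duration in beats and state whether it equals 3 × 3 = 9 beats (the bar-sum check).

1) 0.0ms=0b +491.803ms=1b
2) 491.803ms=1b +491.803ms=1b
3) 983.607ms=2b +860.656ms=7/4b
4) 1844.262ms=15/4b +368.852ms=3/4b
5) 2213.115ms=9/2b +737.705ms=3/2b
6) 2950.82ms=6b +368.852ms=3/4b
7) 3319.672ms=27/4b +368.852ms=3/4b
8) 3688.525ms=15/2b +245.902ms=1/2b
9) 3934.426ms=8b +245.902ms=1/2b
10) 4180.328ms=17/2b +245.902ms=1/2b
Σ=9b of 9 (122bpm 3/8) — PASS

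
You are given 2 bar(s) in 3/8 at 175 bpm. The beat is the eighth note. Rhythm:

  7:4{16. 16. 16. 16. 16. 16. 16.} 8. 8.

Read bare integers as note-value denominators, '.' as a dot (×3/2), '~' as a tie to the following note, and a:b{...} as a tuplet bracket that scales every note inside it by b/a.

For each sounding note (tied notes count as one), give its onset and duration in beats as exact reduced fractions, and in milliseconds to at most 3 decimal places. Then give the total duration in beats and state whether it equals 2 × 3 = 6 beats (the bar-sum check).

1) 0.0ms=0b +146.939ms=3/7b
2) 146.939ms=3/7b +146.939ms=3/7b
3) 293.878ms=6/7b +146.939ms=3/7b
4) 440.816ms=9/7b +146.939ms=3/7b
5) 587.755ms=12/7b +146.939ms=3/7b
6) 734.694ms=15/7b +146.939ms=3/7b
7) 881.633ms=18/7b +146.939ms=3/7b
8) 1028.571ms=3b +514.286ms=3/2b
9) 1542.857ms=9/2b +514.286ms=3/2b
Σ=6b of 6 (175bpm 3/8) — PASS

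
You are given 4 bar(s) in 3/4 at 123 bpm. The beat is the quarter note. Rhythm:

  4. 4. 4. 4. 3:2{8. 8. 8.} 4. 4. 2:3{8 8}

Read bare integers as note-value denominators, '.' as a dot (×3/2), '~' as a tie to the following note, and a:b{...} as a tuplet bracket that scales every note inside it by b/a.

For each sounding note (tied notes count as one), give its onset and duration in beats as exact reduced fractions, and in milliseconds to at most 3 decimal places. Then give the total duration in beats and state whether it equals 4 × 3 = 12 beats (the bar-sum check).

1) 0.0ms=0b +731.707ms=3/2b
2) 731.707ms=3/2b +731.707ms=3/2b
3) 1463.415ms=3b +731.707ms=3/2b
4) 2195.122ms=9/2b +731.707ms=3/2b
5) 2926.829ms=6b +243.902ms=1/2b
6) 3170.732ms=13/2b +243.902ms=1/2b
7) 3414.634ms=7b +243.902ms=1/2b
8) 3658.537ms=15/2b +731.707ms=3/2b
9) 4390.244ms=9b +731.707ms=3/2b
10) 5121.951ms=21/2b +365.854ms=3/4b
11) 5487.805ms=45/4b +365.854ms=3/4b
Σ=12b of 12 (123bpm 3/4) — PASS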